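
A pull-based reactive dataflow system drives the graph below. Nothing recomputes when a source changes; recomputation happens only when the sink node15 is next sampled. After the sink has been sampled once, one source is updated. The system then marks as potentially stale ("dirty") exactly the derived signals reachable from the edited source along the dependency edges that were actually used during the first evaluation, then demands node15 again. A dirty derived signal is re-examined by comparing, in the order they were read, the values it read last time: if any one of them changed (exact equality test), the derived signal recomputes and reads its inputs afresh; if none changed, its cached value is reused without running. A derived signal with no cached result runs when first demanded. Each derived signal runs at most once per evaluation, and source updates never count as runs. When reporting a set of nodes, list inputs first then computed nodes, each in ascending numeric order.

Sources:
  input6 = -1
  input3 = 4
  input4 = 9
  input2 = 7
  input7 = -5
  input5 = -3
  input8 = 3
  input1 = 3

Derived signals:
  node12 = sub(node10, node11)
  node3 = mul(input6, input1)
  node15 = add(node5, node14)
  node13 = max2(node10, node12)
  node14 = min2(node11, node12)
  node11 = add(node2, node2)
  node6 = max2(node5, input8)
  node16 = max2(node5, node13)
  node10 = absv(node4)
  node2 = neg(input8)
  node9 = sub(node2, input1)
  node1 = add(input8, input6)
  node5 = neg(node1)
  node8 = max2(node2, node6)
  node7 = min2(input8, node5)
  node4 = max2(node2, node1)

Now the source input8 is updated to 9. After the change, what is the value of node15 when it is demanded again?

New value of node15: -26.

First evaluation (everything demanded from the output):
  node1 = add(3, -1) = 2
  node2 = neg(3) = -3
  node4 = max2(-3, 2) = 2
  node5 = neg(2) = -2
  node10 = absv(2) = 2
  node11 = add(-3, -3) = -6
  node12 = sub(2, -6) = 8
  node14 = min2(-6, 8) = -6
  node15 = add(-2, -6) = -8

Propagation after the edit:
  node1: runs — input8 3->9; result 8.
  node2: runs — input8 3->9; result -9.
  node4: runs — node2 -3->-9; node1 2->8; result 8.
  node5: runs — node1 2->8; result -8.
  node10: runs — node4 2->8; result 8.
  node11: runs — node2 -3->-9; node2 -3->-9; result -18.
  node12: runs — node10 2->8; node11 -6->-18; result 26.
  node14: runs — node11 -6->-18; node12 8->26; result -18.
  node15: runs — node5 -2->-8; node14 -6->-18; result -26.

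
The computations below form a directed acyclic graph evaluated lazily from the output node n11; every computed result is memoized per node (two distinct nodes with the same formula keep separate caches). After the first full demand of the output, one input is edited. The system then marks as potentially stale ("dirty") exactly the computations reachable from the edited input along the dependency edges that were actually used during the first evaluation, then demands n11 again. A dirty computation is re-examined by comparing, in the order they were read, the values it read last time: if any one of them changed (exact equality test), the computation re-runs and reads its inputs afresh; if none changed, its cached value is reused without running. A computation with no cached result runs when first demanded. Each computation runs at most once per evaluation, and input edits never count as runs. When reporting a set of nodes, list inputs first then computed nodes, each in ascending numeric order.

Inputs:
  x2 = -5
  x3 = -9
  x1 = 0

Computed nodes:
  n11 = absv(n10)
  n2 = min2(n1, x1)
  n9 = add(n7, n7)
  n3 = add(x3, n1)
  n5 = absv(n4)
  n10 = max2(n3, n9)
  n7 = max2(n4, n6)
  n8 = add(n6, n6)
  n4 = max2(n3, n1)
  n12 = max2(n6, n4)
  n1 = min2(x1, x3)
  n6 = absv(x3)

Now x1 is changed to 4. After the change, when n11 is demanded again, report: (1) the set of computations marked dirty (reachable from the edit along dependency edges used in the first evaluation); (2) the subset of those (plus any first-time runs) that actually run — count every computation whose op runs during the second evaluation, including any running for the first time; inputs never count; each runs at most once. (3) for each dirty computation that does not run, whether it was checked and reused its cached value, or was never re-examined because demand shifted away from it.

The edit dirties: n1, n3, n4, n7, n9, n10, n11.
1 computations run: n1.
Cache hits after checking: n3, n4, n7, n9, n10, n11.
Note the absorption at n1: it re-runs yet its value is the same, leaving the output's value untouched.

First demand of the output computes:
  n1 = min2(0, -9) = -9
  n3 = add(-9, -9) = -18
  n4 = max2(-18, -9) = -9
  n6 = absv(-9) = 9
  n7 = max2(-9, 9) = 9
  n9 = add(9, 9) = 18
  n10 = max2(-18, 18) = 18
  n11 = absv(18) = 18

After the edit, cleaning proceeds:
  n1: a read changed (x1 0->4) — executes, giving -9 — identical to its old value.
  n3: dirty, but its reads are unchanged (x3 unchanged, n1 unchanged); cached -18 stands.
  n4: dirty, but its reads are unchanged (n3 unchanged, n1 unchanged); cached -9 stands.
  n7: dirty, but its reads are unchanged (n4 unchanged, n6 unchanged); cached 9 stands.
  n9: dirty, but its reads are unchanged (n7 unchanged, n7 unchanged); cached 18 stands.
  n10: dirty, but its reads are unchanged (n3 unchanged, n9 unchanged); cached 18 stands.
  n11: dirty, but its reads are unchanged (n10 unchanged); cached 18 stands.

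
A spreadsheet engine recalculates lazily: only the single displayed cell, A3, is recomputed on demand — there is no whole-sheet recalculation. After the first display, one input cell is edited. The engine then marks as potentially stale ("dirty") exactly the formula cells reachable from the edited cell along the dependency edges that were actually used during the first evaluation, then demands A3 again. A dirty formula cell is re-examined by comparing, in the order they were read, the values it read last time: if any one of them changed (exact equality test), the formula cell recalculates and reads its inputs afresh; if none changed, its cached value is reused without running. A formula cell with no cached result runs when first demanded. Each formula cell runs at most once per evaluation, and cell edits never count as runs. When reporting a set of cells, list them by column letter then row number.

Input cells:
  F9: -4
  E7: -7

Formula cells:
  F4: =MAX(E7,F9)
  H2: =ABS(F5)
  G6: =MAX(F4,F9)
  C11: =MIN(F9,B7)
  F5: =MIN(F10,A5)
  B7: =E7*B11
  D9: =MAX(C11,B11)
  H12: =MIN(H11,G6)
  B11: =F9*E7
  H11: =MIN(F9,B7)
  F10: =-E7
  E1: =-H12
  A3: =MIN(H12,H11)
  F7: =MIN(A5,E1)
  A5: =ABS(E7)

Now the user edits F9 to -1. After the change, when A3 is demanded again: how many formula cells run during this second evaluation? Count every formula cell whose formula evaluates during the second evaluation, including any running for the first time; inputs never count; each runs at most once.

Formula cells that run: A3, B7, B11, F4, G6, H11, H12 — 7 in total.

First evaluation (everything demanded from the output):
  B11 = -4 * -7 = 28
  B7 = -7 * 28 = -196
  F4 = MAX(-7, -4) = -4
  G6 = MAX(-4, -4) = -4
  H11 = MIN(-4, -196) = -196
  H12 = MIN(-196, -4) = -196
  A3 = MIN(-196, -196) = -196

Propagation after the edit:
  B11: runs — F9 -4->-1; result 7.
  B7: runs — B11 28->7; result -49.
  F4: runs — F9 -4->-1; result -1.
  G6: runs — F4 -4->-1; F9 -4->-1; result -1.
  H11: runs — F9 -4->-1; B7 -196->-49; result -49.
  H12: runs — H11 -196->-49; G6 -4->-1; result -49.
  A3: runs — H12 -196->-49; H11 -196->-49; result -49.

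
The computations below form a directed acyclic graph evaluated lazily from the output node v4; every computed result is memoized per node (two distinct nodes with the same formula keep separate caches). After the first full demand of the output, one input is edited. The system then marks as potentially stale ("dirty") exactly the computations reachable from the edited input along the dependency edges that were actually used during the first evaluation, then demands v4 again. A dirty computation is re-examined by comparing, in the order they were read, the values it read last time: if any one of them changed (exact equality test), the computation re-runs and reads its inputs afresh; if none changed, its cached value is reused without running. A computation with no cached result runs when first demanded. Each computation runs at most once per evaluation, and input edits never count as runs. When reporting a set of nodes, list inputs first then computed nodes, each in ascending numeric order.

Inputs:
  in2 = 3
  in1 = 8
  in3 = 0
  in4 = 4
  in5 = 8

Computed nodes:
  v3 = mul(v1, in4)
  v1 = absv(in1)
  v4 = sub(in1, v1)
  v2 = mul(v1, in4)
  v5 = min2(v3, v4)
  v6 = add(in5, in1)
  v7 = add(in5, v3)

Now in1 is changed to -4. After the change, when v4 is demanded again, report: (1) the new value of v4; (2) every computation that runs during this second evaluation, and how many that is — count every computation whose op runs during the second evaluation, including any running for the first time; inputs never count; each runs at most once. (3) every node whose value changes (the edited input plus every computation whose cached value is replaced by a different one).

Demanding v4 again yields -8.
2 computations run: v1, v4.
The nodes whose values change: in1, v1, v4.

First demand of the output computes:
  v1 = absv(8) = 8
  v4 = sub(8, 8) = 0

After the edit, cleaning proceeds:
  v1: a read changed (in1 8->-4) — executes, giving 4.
  v4: a read changed (in1 8->-4; v1 8->4) — executes, giving -8.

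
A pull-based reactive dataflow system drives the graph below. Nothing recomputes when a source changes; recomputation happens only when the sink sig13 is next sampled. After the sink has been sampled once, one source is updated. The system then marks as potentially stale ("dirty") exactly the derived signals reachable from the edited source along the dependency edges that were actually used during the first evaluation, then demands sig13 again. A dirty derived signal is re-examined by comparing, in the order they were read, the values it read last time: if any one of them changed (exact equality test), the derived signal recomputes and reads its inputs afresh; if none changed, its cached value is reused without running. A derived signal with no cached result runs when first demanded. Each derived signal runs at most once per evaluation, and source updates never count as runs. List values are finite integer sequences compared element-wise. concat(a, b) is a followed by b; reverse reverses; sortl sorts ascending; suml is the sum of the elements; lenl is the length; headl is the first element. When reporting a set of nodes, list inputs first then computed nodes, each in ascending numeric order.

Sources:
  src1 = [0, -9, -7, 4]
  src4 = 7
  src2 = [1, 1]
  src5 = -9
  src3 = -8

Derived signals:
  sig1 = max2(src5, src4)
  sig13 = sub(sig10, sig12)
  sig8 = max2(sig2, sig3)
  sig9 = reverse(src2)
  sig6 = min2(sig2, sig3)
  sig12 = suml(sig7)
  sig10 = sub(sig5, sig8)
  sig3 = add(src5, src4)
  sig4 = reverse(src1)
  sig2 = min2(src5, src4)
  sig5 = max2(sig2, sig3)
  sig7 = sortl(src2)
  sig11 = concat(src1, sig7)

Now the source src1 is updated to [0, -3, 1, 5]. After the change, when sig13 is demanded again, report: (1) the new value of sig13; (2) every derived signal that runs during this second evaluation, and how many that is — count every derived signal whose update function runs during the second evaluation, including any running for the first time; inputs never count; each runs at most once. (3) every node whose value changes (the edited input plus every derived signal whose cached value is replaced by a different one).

New value of sig13: -2.
Derived signals that run: none — 0 in total.
Values that change: src1.
Key observation: src1 is never demanded by the output, so the edit triggers no recomputation at all.

First evaluation (everything demanded from the output):
  sig2 = min2(-9, 7) = -9
  sig3 = add(-9, 7) = -2
  sig5 = max2(-9, -2) = -2
  sig7 = sortl([1, 1]) = [1, 1]
  sig8 = max2(-9, -2) = -2
  sig10 = sub(-2, -2) = 0
  sig12 = suml([1, 1]) = 2
  sig13 = sub(0, 2) = -2

Propagation after the edit:
  src1 feeds no computation that the output demands — nothing is marked dirty and nothing runs.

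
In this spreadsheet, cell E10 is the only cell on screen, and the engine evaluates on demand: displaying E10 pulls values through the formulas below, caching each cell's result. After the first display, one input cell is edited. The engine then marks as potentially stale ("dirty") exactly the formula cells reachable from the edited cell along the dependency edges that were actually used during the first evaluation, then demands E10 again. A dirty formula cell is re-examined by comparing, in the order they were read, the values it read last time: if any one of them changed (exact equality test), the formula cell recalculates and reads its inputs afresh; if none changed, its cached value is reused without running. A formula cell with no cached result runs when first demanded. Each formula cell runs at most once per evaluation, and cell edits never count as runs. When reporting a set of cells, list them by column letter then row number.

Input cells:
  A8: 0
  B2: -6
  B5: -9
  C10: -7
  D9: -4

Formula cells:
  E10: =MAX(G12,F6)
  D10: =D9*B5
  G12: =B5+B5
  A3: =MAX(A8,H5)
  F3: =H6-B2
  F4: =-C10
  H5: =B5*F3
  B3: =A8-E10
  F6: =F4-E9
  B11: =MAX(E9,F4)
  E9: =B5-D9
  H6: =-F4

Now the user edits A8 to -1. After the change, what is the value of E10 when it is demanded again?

Initial pass — values computed on the first demand:
  E9 = -9 - -4 = -5
  F4 = -(-7) = 7
  F6 = 7 - -5 = 12
  G12 = -9 + -9 = -18
  E10 = MAX(-18, 12) = 12

Second demand — change propagation:
  no demanded computation ever read A8, so the edit dirties nothing and nothing runs.

The important point: nothing the output needs ever reads A8, so the edit is invisible to it.

E10 now evaluates to 12.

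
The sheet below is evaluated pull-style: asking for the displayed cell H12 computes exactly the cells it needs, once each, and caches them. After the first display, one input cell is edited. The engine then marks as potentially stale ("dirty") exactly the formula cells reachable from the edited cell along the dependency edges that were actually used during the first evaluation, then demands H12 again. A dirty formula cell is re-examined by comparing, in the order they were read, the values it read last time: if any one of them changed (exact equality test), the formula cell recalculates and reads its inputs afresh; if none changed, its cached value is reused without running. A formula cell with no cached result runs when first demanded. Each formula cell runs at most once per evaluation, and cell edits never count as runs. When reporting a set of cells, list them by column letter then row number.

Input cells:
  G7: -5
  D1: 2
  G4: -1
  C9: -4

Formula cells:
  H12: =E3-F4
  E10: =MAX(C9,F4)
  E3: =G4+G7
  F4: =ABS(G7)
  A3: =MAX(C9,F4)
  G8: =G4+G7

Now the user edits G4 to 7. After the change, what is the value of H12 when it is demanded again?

First demand of the output computes:
  E3 = -1 + -5 = -6
  F4 = ABS(-5) = 5
  H12 = -6 - 5 = -11

After the edit, cleaning proceeds:
  E3: a read changed (G4 -1->7) — executes, giving 2.
  H12: a read changed (E3 -6->2) — executes, giving -3.

Demanding H12 again yields -3.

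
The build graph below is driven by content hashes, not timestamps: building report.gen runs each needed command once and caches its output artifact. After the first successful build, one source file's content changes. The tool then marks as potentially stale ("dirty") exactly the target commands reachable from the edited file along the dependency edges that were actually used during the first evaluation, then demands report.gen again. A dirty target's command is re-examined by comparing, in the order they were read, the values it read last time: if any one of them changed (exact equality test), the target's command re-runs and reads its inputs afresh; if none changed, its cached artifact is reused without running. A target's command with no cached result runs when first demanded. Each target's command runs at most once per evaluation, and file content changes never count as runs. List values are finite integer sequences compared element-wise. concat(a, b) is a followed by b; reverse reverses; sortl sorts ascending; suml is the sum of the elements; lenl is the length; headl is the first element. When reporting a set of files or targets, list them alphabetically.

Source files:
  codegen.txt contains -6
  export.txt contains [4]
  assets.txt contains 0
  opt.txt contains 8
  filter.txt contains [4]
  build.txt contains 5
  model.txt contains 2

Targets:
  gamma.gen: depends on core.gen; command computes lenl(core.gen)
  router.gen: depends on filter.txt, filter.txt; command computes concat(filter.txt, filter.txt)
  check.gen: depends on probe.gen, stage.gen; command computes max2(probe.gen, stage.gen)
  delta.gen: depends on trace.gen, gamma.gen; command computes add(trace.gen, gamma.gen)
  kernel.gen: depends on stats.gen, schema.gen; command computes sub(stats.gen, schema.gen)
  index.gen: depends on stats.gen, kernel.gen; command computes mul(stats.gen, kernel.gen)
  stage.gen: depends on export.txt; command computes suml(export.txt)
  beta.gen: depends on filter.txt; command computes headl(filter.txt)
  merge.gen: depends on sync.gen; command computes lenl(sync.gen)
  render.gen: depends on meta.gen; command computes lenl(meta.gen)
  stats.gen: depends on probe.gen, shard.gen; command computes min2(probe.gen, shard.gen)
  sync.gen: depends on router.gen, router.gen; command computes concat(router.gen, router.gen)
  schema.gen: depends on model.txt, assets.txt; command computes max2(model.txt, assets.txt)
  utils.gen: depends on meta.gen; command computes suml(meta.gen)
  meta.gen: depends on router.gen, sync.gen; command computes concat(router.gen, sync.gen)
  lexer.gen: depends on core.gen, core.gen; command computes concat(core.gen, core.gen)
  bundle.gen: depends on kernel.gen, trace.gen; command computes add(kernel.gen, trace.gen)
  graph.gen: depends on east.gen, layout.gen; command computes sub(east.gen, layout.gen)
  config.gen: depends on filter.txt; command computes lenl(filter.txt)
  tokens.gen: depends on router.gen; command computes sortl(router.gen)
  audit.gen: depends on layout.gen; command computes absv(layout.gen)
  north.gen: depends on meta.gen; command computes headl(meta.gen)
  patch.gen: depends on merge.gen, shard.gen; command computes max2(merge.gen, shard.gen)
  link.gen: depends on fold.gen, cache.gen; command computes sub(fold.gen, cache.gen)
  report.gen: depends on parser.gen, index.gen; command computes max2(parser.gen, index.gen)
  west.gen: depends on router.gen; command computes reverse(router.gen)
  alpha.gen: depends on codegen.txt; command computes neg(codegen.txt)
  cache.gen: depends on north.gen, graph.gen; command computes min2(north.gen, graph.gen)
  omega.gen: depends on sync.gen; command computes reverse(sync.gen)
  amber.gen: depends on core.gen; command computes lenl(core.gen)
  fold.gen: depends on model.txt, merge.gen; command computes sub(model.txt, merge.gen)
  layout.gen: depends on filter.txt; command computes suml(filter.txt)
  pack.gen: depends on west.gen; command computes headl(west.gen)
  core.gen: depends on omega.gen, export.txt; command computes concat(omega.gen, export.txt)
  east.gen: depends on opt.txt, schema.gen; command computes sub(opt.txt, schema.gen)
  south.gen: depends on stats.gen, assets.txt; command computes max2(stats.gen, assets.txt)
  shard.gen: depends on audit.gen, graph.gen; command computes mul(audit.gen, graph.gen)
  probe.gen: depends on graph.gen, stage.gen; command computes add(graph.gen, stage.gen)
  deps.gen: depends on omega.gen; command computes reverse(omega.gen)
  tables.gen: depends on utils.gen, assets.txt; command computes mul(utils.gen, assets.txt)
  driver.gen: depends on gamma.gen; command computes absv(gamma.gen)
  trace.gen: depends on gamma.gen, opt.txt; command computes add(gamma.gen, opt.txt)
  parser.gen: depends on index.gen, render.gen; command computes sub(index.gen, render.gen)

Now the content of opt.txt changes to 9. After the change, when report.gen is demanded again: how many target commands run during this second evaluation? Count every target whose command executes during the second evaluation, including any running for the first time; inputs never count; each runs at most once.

Run set: east.gen, graph.gen, index.gen, kernel.gen, parser.gen, probe.gen, report.gen, shard.gen, stats.gen (9 run).

Initial pass — values computed on the first demand:
  layout.gen = suml([4]) = 4
  audit.gen = absv(4) = 4
  router.gen = concat([4], [4]) = [4, 4]
  schema.gen = max2(2, 0) = 2
  east.gen = sub(8, 2) = 6
  graph.gen = sub(6, 4) = 2
  shard.gen = mul(4, 2) = 8
  stage.gen = suml([4]) = 4
  probe.gen = add(2, 4) = 6
  stats.gen = min2(6, 8) = 6
  kernel.gen = sub(6, 2) = 4
  index.gen = mul(6, 4) = 24
  sync.gen = concat([4, 4], [4, 4]) = [4, 4, 4, 4]
  meta.gen = concat([4, 4], [4, 4, 4, 4]) = [4, 4, 4, 4, 4, 4]
  render.gen = lenl([4, 4, 4, 4, 4, 4]) = 6
  parser.gen = sub(24, 6) = 18
  report.gen = max2(18, 24) = 24

Second demand — change propagation:
  east.gen: re-runs because opt.txt 8->9; new result 7.
  graph.gen: re-runs because east.gen 6->7; new result 3.
  probe.gen: re-runs because graph.gen 2->3; new result 7.
  shard.gen: re-runs because graph.gen 2->3; new result 12.
  stats.gen: re-runs because probe.gen 6->7; shard.gen 8->12; new result 7.
  kernel.gen: re-runs because stats.gen 6->7; new result 5.
  index.gen: re-runs because stats.gen 6->7; kernel.gen 4->5; new result 35.
  parser.gen: re-runs because index.gen 24->35; new result 29.
  report.gen: re-runs because parser.gen 18->29; index.gen 24->35; new result 35.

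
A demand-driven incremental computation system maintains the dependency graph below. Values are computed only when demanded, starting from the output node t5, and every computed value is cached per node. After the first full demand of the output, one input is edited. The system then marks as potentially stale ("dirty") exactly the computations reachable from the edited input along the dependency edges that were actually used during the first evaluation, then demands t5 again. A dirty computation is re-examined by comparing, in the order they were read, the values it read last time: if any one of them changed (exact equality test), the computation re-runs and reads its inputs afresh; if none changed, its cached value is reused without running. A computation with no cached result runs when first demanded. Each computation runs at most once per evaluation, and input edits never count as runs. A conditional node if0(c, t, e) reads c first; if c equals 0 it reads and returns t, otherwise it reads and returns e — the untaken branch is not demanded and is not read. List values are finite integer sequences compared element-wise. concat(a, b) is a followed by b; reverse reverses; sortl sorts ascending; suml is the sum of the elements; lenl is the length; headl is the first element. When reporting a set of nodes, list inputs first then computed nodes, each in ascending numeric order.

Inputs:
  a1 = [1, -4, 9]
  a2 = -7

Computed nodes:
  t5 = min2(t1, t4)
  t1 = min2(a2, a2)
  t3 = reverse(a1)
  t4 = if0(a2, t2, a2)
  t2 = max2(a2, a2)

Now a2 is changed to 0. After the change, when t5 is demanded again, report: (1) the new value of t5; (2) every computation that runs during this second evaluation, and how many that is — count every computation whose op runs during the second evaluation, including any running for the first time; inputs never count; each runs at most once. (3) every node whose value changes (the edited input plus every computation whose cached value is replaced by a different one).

First evaluation (everything demanded from the output):
  t1 = min2(-7, -7) = -7
  t4 = if0(a2=-7 -> else branch a2) = -7
  t5 = min2(-7, -7) = -7

Propagation after the edit:
  t1: runs — a2 -7->0; a2 -7->0; result 0.
  t2: demanded for the first time — runs, produces 0.
  t4: runs — a2 -7->0; a2 -7->0; result 0.
  t5: runs — t1 -7->0; t4 -7->0; result 0.

Key observation: a condition flipped, so demand reaches new nodes — t2 runs for the first time.

New value of t5: 0.
Computations that run: t1, t2, t4, t5 — 4 in total.
Values that change: a2, t1, t4, t5.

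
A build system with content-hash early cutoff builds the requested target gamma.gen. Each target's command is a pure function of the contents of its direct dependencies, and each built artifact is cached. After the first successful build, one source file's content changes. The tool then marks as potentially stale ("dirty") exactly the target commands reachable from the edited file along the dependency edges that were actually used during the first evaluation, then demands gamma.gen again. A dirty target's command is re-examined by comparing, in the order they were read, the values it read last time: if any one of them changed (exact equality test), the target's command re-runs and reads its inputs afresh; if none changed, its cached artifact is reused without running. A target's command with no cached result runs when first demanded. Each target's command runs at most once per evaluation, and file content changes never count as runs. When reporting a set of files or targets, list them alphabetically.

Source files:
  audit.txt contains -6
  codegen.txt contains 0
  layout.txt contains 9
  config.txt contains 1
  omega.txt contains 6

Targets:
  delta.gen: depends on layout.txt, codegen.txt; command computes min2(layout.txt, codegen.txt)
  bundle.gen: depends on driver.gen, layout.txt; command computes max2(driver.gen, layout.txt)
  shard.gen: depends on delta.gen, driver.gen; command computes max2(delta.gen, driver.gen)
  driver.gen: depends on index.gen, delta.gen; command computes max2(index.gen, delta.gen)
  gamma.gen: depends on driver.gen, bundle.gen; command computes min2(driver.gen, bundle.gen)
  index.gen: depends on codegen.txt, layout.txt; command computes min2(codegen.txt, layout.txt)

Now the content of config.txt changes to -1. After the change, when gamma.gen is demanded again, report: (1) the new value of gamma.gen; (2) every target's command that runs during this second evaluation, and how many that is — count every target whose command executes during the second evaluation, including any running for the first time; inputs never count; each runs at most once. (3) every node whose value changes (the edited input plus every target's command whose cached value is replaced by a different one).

First evaluation (everything demanded from the output):
  delta.gen = min2(9, 0) = 0
  index.gen = min2(0, 9) = 0
  driver.gen = max2(0, 0) = 0
  bundle.gen = max2(0, 9) = 9
  gamma.gen = min2(0, 9) = 0

Propagation after the edit:
  config.txt feeds no computation that the output demands — nothing is marked dirty and nothing runs.

Key observation: config.txt is never demanded by the output, so the edit triggers no recomputation at all.

New value of gamma.gen: 0.
Target commands that run: none — 0 in total.
Values that change: config.txt.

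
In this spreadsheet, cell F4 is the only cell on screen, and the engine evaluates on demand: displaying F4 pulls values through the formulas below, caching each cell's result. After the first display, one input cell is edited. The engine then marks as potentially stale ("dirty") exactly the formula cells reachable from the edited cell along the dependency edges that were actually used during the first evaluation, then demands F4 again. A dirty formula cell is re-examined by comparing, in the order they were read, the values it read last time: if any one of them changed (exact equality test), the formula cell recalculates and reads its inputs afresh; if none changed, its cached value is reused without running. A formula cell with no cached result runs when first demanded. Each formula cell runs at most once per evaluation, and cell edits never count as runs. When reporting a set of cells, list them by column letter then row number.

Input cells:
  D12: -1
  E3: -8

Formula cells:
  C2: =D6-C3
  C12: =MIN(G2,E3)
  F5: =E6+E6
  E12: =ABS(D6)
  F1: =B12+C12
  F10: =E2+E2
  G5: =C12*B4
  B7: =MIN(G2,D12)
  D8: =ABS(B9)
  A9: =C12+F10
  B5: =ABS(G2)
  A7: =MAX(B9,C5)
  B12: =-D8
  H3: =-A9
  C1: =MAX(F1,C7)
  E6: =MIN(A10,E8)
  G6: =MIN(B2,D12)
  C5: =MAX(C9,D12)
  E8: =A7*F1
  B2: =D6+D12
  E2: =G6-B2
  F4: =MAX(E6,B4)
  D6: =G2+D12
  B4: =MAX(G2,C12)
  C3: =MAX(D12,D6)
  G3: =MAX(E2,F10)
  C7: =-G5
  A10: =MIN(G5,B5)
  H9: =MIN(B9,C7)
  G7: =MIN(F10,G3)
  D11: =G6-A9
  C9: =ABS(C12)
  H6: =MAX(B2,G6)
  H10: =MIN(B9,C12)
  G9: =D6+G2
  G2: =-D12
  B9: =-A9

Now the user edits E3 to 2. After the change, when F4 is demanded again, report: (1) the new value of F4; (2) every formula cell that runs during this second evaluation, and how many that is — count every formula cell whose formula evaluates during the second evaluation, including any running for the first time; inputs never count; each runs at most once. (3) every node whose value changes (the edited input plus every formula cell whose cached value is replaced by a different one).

F4 now evaluates to 1.
Run set: A7, A9, A10, B4, B9, B12, C5, C9, C12, D8, E6, E8, F1, F4, G5 (15 run).
Changed values: A7, A9, A10, B9, B12, C5, C9, C12, D8, E3, E6, E8, F1, G5.

Initial pass — values computed on the first demand:
  G2 = -(-1) = 1
  B5 = ABS(1) = 1
  C12 = MIN(1, -8) = -8
  B4 = MAX(1, -8) = 1
  C9 = ABS(-8) = 8
  C5 = MAX(8, -1) = 8
  D6 = 1 + -1 = 0
  B2 = 0 + -1 = -1
  G5 = -8 * 1 = -8
  A10 = MIN(-8, 1) = -8
  G6 = MIN(-1, -1) = -1
  E2 = -1 - -1 = 0
  F10 = 0 + 0 = 0
  A9 = -8 + 0 = -8
  B9 = -(-8) = 8
  A7 = MAX(8, 8) = 8
  D8 = ABS(8) = 8
  B12 = -(8) = -8
  F1 = -8 + -8 = -16
  E8 = 8 * -16 = -128
  E6 = MIN(-8, -128) = -128
  F4 = MAX(-128, 1) = 1

Second demand — change propagation:
  C12: re-runs because E3 -8->2; new result 1.
  A9: re-runs because C12 -8->1; new result 1.
  B4: re-runs because C12 -8->1; new result 1 (unchanged).
  B9: re-runs because A9 -8->1; new result -1.
  C9: re-runs because C12 -8->1; new result 1.
  C5: re-runs because C9 8->1; new result 1.
  A7: re-runs because B9 8->-1; C5 8->1; new result 1.
  D8: re-runs because B9 8->-1; new result 1.
  B12: re-runs because D8 8->1; new result -1.
  F1: re-runs because B12 -8->-1; C12 -8->1; new result 0.
  E8: re-runs because A7 8->1; F1 -16->0; new result 0.
  G5: re-runs because C12 -8->1; new result 1.
  A10: re-runs because G5 -8->1; new result 1.
  E6: re-runs because A10 -8->1; E8 -128->0; new result 0.
  F4: re-runs because E6 -128->0; new result 1 (unchanged).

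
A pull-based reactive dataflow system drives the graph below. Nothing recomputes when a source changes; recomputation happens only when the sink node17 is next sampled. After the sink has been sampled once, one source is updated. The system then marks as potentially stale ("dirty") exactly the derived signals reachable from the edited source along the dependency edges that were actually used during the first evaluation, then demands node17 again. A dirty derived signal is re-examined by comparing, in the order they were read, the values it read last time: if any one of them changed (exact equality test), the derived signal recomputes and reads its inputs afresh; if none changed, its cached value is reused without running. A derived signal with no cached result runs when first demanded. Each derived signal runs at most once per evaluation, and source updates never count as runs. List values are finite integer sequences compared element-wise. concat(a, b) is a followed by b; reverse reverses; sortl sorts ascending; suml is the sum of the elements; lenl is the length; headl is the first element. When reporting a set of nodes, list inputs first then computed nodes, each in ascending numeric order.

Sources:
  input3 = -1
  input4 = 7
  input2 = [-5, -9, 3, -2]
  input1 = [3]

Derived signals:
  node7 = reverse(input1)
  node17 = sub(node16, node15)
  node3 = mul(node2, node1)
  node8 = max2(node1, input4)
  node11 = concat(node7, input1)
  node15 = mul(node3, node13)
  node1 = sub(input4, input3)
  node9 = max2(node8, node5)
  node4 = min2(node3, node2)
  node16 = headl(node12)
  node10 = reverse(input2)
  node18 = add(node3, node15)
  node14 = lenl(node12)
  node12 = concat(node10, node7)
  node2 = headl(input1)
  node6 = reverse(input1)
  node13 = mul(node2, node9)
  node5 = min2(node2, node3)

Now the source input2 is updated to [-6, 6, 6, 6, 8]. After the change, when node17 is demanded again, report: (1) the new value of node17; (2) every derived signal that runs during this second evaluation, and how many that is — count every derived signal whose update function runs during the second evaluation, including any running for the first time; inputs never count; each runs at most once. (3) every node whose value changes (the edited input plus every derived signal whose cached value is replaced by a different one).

First evaluation (everything demanded from the output):
  node1 = sub(7, -1) = 8
  node2 = headl([3]) = 3
  node3 = mul(3, 8) = 24
  node5 = min2(3, 24) = 3
  node7 = reverse([3]) = [3]
  node8 = max2(8, 7) = 8
  node9 = max2(8, 3) = 8
  node10 = reverse([-5, -9, 3, -2]) = [-2, 3, -9, -5]
  node12 = concat([-2, 3, -9, -5], [3]) = [-2, 3, -9, -5, 3]
  node13 = mul(3, 8) = 24
  node15 = mul(24, 24) = 576
  node16 = headl([-2, 3, -9, -5, 3]) = -2
  node17 = sub(-2, 576) = -578

Propagation after the edit:
  node10: runs — input2 [-5, -9, 3, -2]->[-6, 6, 6, 6, 8]; result [8, 6, 6, 6, -6].
  node12: runs — node10 [-2, 3, -9, -5]->[8, 6, 6, 6, -6]; result [8, 6, 6, 6, -6, 3].
  node16: runs — node12 [-2, 3, -9, -5, 3]->[8, 6, 6, 6, -6, 3]; result 8.
  node17: runs — node16 -2->8; result -568.

New value of node17: -568.
Derived signals that run: node10, node12, node16, node17 — 4 in total.
Values that change: input2, node10, node12, node16, node17.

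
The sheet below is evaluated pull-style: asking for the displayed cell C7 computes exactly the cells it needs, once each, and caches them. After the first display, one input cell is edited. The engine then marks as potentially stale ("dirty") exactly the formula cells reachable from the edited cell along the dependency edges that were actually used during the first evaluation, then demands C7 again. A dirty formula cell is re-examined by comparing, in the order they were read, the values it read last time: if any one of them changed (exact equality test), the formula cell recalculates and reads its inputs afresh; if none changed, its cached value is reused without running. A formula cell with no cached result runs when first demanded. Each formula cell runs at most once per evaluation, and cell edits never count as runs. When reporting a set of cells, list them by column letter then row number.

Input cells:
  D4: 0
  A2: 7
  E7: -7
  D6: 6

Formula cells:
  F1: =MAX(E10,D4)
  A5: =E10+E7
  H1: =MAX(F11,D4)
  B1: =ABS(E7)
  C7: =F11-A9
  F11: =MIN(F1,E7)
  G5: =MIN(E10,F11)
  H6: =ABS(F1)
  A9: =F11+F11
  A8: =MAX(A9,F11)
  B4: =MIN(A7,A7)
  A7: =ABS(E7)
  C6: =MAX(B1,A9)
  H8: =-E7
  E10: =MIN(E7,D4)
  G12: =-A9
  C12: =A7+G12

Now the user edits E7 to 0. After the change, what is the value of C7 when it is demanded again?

Demanding C7 again yields 0.

First demand of the output computes:
  E10 = MIN(-7, 0) = -7
  F1 = MAX(-7, 0) = 0
  F11 = MIN(0, -7) = -7
  A9 = -7 + -7 = -14
  C7 = -7 - -14 = 7

After the edit, cleaning proceeds:
  E10: a read changed (E7 -7->0) — executes, giving 0.
  F1: a read changed (E10 -7->0) — executes, giving 0 — identical to its old value.
  F11: a read changed (E7 -7->0) — executes, giving 0.
  A9: a read changed (F11 -7->0; F11 -7->0) — executes, giving 0.
  C7: a read changed (F11 -7->0; A9 -14->0) — executes, giving 0.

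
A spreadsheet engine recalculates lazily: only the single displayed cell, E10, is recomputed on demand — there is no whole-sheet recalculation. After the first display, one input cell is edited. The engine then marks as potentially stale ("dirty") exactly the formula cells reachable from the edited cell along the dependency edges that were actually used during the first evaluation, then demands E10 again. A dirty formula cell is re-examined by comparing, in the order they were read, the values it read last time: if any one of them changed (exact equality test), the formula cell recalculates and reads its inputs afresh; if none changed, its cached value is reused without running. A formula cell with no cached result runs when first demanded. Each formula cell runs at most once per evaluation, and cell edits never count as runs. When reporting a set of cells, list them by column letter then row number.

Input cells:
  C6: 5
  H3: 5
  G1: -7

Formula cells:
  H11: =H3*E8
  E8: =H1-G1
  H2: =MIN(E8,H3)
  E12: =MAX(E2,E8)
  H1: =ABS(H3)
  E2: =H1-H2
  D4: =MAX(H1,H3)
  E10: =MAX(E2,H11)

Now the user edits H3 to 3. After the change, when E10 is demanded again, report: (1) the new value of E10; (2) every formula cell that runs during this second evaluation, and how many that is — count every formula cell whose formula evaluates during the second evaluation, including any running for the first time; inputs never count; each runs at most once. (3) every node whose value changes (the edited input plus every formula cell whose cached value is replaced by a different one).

New value of E10: 30.
Formula cells that run: E2, E8, E10, H1, H2, H11 — 6 in total.
Values that change: E8, E10, H1, H2, H3, H11.

First evaluation (everything demanded from the output):
  H1 = ABS(5) = 5
  E8 = 5 - -7 = 12
  H2 = MIN(12, 5) = 5
  E2 = 5 - 5 = 0
  H11 = 5 * 12 = 60
  E10 = MAX(0, 60) = 60

Propagation after the edit:
  H1: runs — H3 5->3; result 3.
  E8: runs — H1 5->3; result 10.
  H2: runs — E8 12->10; H3 5->3; result 3.
  E2: runs — H1 5->3; H2 5->3; result 0 (same value as before).
  H11: runs — H3 5->3; E8 12->10; result 30.
  E10: runs — H11 60->30; result 30.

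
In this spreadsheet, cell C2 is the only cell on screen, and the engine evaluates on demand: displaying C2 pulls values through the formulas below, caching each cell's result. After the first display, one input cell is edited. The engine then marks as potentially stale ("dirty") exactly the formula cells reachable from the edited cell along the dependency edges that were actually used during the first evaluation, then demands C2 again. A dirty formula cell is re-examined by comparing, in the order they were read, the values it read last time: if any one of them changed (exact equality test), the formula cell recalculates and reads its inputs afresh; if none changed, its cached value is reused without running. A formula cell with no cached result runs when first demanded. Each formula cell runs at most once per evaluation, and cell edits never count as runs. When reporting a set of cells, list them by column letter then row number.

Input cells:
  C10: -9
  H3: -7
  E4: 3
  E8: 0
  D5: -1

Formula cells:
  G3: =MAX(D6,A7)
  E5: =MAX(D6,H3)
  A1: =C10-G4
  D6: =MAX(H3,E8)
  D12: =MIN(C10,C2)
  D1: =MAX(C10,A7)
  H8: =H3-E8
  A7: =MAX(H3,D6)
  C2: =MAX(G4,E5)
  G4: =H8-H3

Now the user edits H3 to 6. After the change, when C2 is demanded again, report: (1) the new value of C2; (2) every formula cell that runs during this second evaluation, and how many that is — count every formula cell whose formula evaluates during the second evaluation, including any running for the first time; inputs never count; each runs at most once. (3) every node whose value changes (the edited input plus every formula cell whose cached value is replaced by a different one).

C2 now evaluates to 6.
Run set: C2, D6, E5, G4, H8 (5 run).
Changed values: C2, D6, E5, H3, H8.

Initial pass — values computed on the first demand:
  D6 = MAX(-7, 0) = 0
  E5 = MAX(0, -7) = 0
  H8 = -7 - 0 = -7
  G4 = -7 - -7 = 0
  C2 = MAX(0, 0) = 0

Second demand — change propagation:
  D6: re-runs because H3 -7->6; new result 6.
  E5: re-runs because D6 0->6; H3 -7->6; new result 6.
  H8: re-runs because H3 -7->6; new result 6.
  G4: re-runs because H8 -7->6; H3 -7->6; new result 0 (unchanged).
  C2: re-runs because E5 0->6; new result 6.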